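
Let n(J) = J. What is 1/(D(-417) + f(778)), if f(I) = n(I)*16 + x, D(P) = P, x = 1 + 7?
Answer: 1/12039 ≈ 8.3063e-5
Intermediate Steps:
x = 8
f(I) = 8 + 16*I (f(I) = I*16 + 8 = 16*I + 8 = 8 + 16*I)
1/(D(-417) + f(778)) = 1/(-417 + (8 + 16*778)) = 1/(-417 + (8 + 12448)) = 1/(-417 + 12456) = 1/12039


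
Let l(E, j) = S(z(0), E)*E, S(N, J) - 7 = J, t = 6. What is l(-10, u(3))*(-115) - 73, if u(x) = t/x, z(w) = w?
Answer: -3523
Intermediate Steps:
u(x) = 6/x
S(N, J) = 7 + J
l(E, j) = E*(7 + E) (l(E, j) = (7 + E)*E = E*(7 + E))
l(-10, u(3))*(-115) - 73 = -10*(7 - 10)*(-115) - 73 = -10*(-3)*(-115) - 73 = 30*(-115) - 73 = -3450 - 73 = -3523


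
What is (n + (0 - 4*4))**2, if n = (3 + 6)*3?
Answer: 121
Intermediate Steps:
n = 27 (n = 9*3 = 27)
(n + (0 - 4*4))**2 = (27 + (0 - 4*4))**2 = (27 + (0 - 16))**2 = (27 - 16)**2 = 11**2 = 121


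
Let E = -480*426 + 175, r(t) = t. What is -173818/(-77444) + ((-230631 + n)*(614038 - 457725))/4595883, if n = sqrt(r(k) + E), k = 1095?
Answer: -465184273229173/59320593842 + 156313*I*sqrt(203210)/4595883 ≈ -7841.9 + 15.332*I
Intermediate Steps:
E = -204305 (E = -204480 + 175 = -204305)
n = I*sqrt(203210) (n = sqrt(1095 - 204305) = sqrt(-203210) = I*sqrt(203210) ≈ 450.79*I)
-173818/(-77444) + ((-230631 + n)*(614038 - 457725))/4595883 = -173818/(-77444) + ((-230631 + I*sqrt(203210))*(614038 - 457725))/4595883 = -173818*(-1/77444) + ((-230631 + I*sqrt(203210))*156313)*(1/4595883) = 86909/38722 + (-36050623503 + 156313*I*sqrt(203210))*(1/4595883) = 86909/38722 + (-12016874501/1531961 + 156313*I*sqrt(203210)/4595883) = -465184273229173/59320593842 + 156313*I*sqrt(203210)/4595883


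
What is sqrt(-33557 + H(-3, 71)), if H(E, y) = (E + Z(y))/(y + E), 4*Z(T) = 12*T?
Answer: 43*I*sqrt(20978)/34 ≈ 183.18*I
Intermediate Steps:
Z(T) = 3*T (Z(T) = (12*T)/4 = 3*T)
H(E, y) = (E + 3*y)/(E + y) (H(E, y) = (E + 3*y)/(y + E) = (E + 3*y)/(E + y))
sqrt(-33557 + H(-3, 71)) = sqrt(-33557 + (-3 + 3*71)/(-3 + 71)) = sqrt(-33557 + (-3 + 213)/68) = sqrt(-33557 + (1/68)*210) = sqrt(-33557 + 105/34) = sqrt(-1140833/34) = 43*I*sqrt(20978)/34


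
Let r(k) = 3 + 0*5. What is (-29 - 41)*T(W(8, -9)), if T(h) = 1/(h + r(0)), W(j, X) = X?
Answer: 35/3 ≈ 11.667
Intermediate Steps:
r(k) = 3 (r(k) = 3 + 0 = 3)
T(h) = 1/(3 + h) (T(h) = 1/(h + 3) = 1/(3 + h))
(-29 - 41)*T(W(8, -9)) = (-29 - 41)/(3 - 9) = -70/(-6) = -70*(-⅙) = 35/3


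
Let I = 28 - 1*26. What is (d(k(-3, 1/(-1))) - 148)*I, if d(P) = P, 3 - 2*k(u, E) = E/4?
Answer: -1171/4 ≈ -292.75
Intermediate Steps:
k(u, E) = 3/2 - E/8 (k(u, E) = 3/2 - E/(2*4) = 3/2 - E/8)
I = 2 (I = 28 - 26 = 2)
(d(k(-3, 1/(-1))) - 148)*I = ((3/2 - ⅛/(-1)) - 148)*2 = ((3/2 - ⅛*(-1)) - 148)*2 = ((3/2 + ⅛) - 148)*2 = (13/8 - 148)*2 = -1171/8*2 = -1171/4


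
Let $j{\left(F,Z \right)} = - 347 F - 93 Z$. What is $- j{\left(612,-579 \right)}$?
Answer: $158517$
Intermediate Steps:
$- j{\left(612,-579 \right)} = - (\left(-347\right) 612 - -53847) = - (-212364 + 53847) = \left(-1\right) \left(-158517\right) = 158517$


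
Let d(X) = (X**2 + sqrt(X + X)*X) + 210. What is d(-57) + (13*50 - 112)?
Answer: 3997 - 57*I*sqrt(114) ≈ 3997.0 - 608.59*I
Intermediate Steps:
d(X) = 210 + X**2 + sqrt(2)*X**(3/2) (d(X) = (X**2 + sqrt(2*X)*X) + 210 = (X**2 + (sqrt(2)*sqrt(X))*X) + 210 = (X**2 + sqrt(2)*X**(3/2)) + 210 = 210 + X**2 + sqrt(2)*X**(3/2))
d(-57) + (13*50 - 112) = (210 + (-57)**2 + sqrt(2)*(-57)**(3/2)) + (13*50 - 112) = (210 + 3249 + sqrt(2)*(-57*I*sqrt(57))) + (650 - 112) = (210 + 3249 - 57*I*sqrt(114)) + 538 = (3459 - 57*I*sqrt(114)) + 538 = 3997 - 57*I*sqrt(114)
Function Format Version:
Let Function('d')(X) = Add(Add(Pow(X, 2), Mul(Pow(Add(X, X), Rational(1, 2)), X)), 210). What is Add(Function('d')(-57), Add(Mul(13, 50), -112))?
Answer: Add(3997, Mul(-57, I, Pow(114, Rational(1, 2)))) ≈ Add(3997.0, Mul(-608.59, I))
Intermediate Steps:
Function('d')(X) = Add(210, Pow(X, 2), Mul(Pow(2, Rational(1, 2)), Pow(X, Rational(3, 2)))) (Function('d')(X) = Add(Add(Pow(X, 2), Mul(Pow(Mul(2, X), Rational(1, 2)), X)), 210) = Add(Add(Pow(X, 2), Mul(Mul(Pow(2, Rational(1, 2)), Pow(X, Rational(1, 2))), X)), 210) = Add(Add(Pow(X, 2), Mul(Pow(2, Rational(1, 2)), Pow(X, Rational(3, 2)))), 210) = Add(210, Pow(X, 2), Mul(Pow(2, Rational(1, 2)), Pow(X, Rational(3, 2)))))
Add(Function('d')(-57), Add(Mul(13, 50), -112)) = Add(Add(210, Pow(-57, 2), Mul(Pow(2, Rational(1, 2)), Pow(-57, Rational(3, 2)))), Add(Mul(13, 50), -112)) = Add(Add(210, 3249, Mul(Pow(2, Rational(1, 2)), Mul(-57, I, Pow(57, Rational(1, 2))))), Add(650, -112)) = Add(Add(210, 3249, Mul(-57, I, Pow(114, Rational(1, 2)))), 538) = Add(Add(3459, Mul(-57, I, Pow(114, Rational(1, 2)))), 538) = Add(3997, Mul(-57, I, Pow(114, Rational(1, 2))))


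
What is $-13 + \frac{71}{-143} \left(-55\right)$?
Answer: $\frac{186}{13} \approx 14.308$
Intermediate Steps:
$-13 + \frac{71}{-143} \left(-55\right) = -13 + 71 \left(- \frac{1}{143}\right) \left(-55\right) = -13 - - \frac{355}{13} = -13 + \frac{355}{13} = \frac{186}{13}$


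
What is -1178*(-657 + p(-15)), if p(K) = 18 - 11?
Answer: 765700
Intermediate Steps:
p(K) = 7
-1178*(-657 + p(-15)) = -1178*(-657 + 7) = -1178*(-650) = 765700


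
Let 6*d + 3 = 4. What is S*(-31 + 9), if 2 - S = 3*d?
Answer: -33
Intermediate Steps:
d = ⅙ (d = -½ + (⅙)*4 = -½ + ⅔ = ⅙ ≈ 0.16667)
S = 3/2 (S = 2 - 3/6 = 2 - 1*½ = 2 - ½ = 3/2 ≈ 1.5000)
S*(-31 + 9) = 3*(-31 + 9)/2 = (3/2)*(-22) = -33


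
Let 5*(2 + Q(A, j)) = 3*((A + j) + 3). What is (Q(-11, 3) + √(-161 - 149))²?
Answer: (5 - I*√310)² ≈ -285.0 - 176.07*I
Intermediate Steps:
Q(A, j) = -⅕ + 3*A/5 + 3*j/5 (Q(A, j) = -2 + (3*((A + j) + 3))/5 = -2 + (3*(3 + A + j))/5 = -2 + (9 + 3*A + 3*j)/5 = -2 + (9/5 + 3*A/5 + 3*j/5) = -⅕ + 3*A/5 + 3*j/5)
(Q(-11, 3) + √(-161 - 149))² = ((-⅕ + (⅗)*(-11) + (⅗)*3) + √(-161 - 149))² = ((-⅕ - 33/5 + 9/5) + √(-310))² = (-5 + I*√310)²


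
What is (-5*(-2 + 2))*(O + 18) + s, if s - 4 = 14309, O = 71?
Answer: 14313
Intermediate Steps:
s = 14313 (s = 4 + 14309 = 14313)
(-5*(-2 + 2))*(O + 18) + s = (-5*(-2 + 2))*(71 + 18) + 14313 = -5*0*89 + 14313 = 0*89 + 14313 = 0 + 14313 = 14313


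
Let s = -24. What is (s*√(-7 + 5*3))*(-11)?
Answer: 528*√2 ≈ 746.71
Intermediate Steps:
(s*√(-7 + 5*3))*(-11) = -24*√(-7 + 5*3)*(-11) = -24*√(-7 + 15)*(-11) = -48*√2*(-11) = 528*√2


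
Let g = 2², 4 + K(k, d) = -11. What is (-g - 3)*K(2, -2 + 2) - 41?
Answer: 64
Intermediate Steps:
K(k, d) = -15 (K(k, d) = -4 - 11 = -15)
g = 4
(-g - 3)*K(2, -2 + 2) - 41 = (-1*4 - 3)*(-15) - 41 = (-4 - 3)*(-15) - 41 = -7*(-15) - 41 = 105 - 41 = 64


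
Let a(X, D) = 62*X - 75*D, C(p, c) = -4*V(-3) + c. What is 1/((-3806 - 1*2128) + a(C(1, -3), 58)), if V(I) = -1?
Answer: -1/10222 ≈ -9.7828e-5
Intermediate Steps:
C(p, c) = 4 + c (C(p, c) = -4*(-1) + c = 4 + c)
a(X, D) = -75*D + 62*X
1/((-3806 - 1*2128) + a(C(1, -3), 58)) = 1/((-3806 - 1*2128) + (-75*58 + 62*(4 - 3))) = 1/((-3806 - 2128) + (-4350 + 62*1)) = 1/(-5934 + (-4350 + 62)) = 1/(-5934 - 4288) = 1/(-10222) = -1/10222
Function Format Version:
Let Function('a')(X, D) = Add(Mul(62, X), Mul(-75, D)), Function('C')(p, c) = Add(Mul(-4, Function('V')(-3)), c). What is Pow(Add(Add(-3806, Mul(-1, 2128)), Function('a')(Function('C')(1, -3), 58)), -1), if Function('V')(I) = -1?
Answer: Rational(-1, 10222) ≈ -9.7828e-5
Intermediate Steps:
Function('C')(p, c) = Add(4, c) (Function('C')(p, c) = Add(Mul(-4, -1), c) = Add(4, c))
Function('a')(X, D) = Add(Mul(-75, D), Mul(62, X))
Pow(Add(Add(-3806, Mul(-1, 2128)), Function('a')(Function('C')(1, -3), 58)), -1) = Pow(Add(Add(-3806, Mul(-1, 2128)), Add(Mul(-75, 58), Mul(62, Add(4, -3)))), -1) = Pow(Add(Add(-3806, -2128), Add(-4350, Mul(62, 1))), -1) = Pow(Add(-5934, Add(-4350, 62)), -1) = Pow(Add(-5934, -4288), -1) = Pow(-10222, -1) = Rational(-1, 10222)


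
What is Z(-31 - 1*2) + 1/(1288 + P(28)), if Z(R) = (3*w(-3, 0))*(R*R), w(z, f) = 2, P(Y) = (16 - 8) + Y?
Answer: 8651017/1324 ≈ 6534.0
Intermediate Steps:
P(Y) = 8 + Y
Z(R) = 6*R² (Z(R) = (3*2)*(R*R) = 6*R²)
Z(-31 - 1*2) + 1/(1288 + P(28)) = 6*(-31 - 1*2)² + 1/(1288 + (8 + 28)) = 6*(-31 - 2)² + 1/(1288 + 36) = 6*(-33)² + 1/1324 = 6*1089 + 1/1324 = 6534 + 1/1324 = 8651017/1324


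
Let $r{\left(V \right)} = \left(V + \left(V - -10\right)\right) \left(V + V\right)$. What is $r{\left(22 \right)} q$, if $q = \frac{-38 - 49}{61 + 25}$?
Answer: $- \frac{103356}{43} \approx -2403.6$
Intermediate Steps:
$r{\left(V \right)} = 2 V \left(10 + 2 V\right)$ ($r{\left(V \right)} = \left(V + \left(V + 10\right)\right) 2 V = \left(V + \left(10 + V\right)\right) 2 V = \left(10 + 2 V\right) 2 V = 2 V \left(10 + 2 V\right)$)
$q = - \frac{87}{86} \approx -1.0116$
$r{\left(22 \right)} q = 4 \cdot 22 \left(5 + 22\right) \left(- \frac{87}{86}\right) = 4 \cdot 22 \cdot 27 \left(- \frac{87}{86}\right) = 2376 \left(- \frac{87}{86}\right) = - \frac{103356}{43}$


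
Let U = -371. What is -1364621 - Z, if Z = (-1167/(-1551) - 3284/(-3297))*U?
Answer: -332136806714/243507 ≈ -1.3640e+6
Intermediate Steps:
Z = -157959133/243507 (Z = (-1167/(-1551) - 3284/(-3297))*(-371) = (-1167*(-1/1551) - 3284*(-1/3297))*(-371) = (389/517 + 3284/3297)*(-371) = (2980361/1704549)*(-371) = -157959133/243507 ≈ -648.68)
-1364621 - Z = -1364621 - 1*(-157959133/243507) = -1364621 + 157959133/243507 = -332136806714/243507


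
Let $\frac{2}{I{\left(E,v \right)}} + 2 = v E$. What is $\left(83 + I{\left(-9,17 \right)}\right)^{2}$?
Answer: $\frac{165456769}{24025} \approx 6886.9$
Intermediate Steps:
$I{\left(E,v \right)} = \frac{2}{-2 + E v}$ ($I{\left(E,v \right)} = \frac{2}{-2 + v E} = \frac{2}{-2 + E v}$)
$\left(83 + I{\left(-9,17 \right)}\right)^{2} = \left(83 + \frac{2}{-2 - 153}\right)^{2} = \left(83 + \frac{2}{-155}\right)^{2} = \left(83 + 2 \left(- \frac{1}{155}\right)\right)^{2} = \left(83 - \frac{2}{155}\right)^{2} = \left(\frac{12863}{155}\right)^{2} = \frac{165456769}{24025}$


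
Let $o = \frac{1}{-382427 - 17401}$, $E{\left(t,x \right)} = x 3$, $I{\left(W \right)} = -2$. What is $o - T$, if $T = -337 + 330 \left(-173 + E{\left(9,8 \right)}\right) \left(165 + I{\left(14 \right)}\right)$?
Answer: $\frac{3204640211915}{399828} \approx 8.015 \cdot 10^{6}$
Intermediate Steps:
$E{\left(t,x \right)} = 3 x$
$T = -8015047$ ($T = -337 + 330 \left(-173 + 3 \cdot 8\right) \left(165 - 2\right) = -337 + 330 \left(-173 + 24\right) 163 = -337 + 330 \left(\left(-149\right) 163\right) = -337 + 330 \left(-24287\right) = -337 - 8014710 = -8015047$)
$o = - \frac{1}{399828}$ ($o = \frac{1}{-382427 + \left(-205943 + 188542\right)} = \frac{1}{-382427 - 17401} = \frac{1}{-399828} = - \frac{1}{399828} \approx -2.5011 \cdot 10^{-6}$)
$o - T = - \frac{1}{399828} - -8015047 = - \frac{1}{399828} + 8015047 = \frac{3204640211915}{399828}$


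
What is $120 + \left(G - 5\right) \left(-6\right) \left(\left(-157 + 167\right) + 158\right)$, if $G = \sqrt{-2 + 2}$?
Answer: $5160$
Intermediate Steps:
$G = 0$ ($G = \sqrt{0} = 0$)
$120 + \left(G - 5\right) \left(-6\right) \left(\left(-157 + 167\right) + 158\right) = 120 + \left(0 - 5\right) \left(-6\right) \left(\left(-157 + 167\right) + 158\right) = 120 + \left(-5\right) \left(-6\right) \left(10 + 158\right) = 120 + 30 \cdot 168 = 120 + 5040 = 5160$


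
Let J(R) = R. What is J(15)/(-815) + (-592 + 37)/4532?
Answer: -104061/738716 ≈ -0.14087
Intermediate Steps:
J(15)/(-815) + (-592 + 37)/4532 = 15/(-815) + (-592 + 37)/4532 = 15*(-1/815) - 555*1/4532 = -3/163 - 555/4532 = -104061/738716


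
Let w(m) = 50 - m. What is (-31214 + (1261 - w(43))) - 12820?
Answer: -42780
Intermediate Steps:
(-31214 + (1261 - w(43))) - 12820 = (-31214 + (1261 - (50 - 1*43))) - 12820 = (-31214 + (1261 - (50 - 43))) - 12820 = (-31214 + (1261 - 1*7)) - 12820 = (-31214 + (1261 - 7)) - 12820 = (-31214 + 1254) - 12820 = -29960 - 12820 = -42780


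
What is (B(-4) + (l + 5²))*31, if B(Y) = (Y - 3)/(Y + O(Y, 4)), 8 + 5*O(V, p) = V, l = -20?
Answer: 6045/32 ≈ 188.91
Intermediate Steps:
O(V, p) = -8/5 + V/5
B(Y) = (-3 + Y)/(-8/5 + 6*Y/5) (B(Y) = (Y - 3)/(Y + (-8/5 + Y/5)) = (-3 + Y)/(-8/5 + 6*Y/5))
(B(-4) + (l + 5²))*31 = (5*(-3 - 4)/(2*(-4 + 3*(-4))) + (-20 + 5²))*31 = ((5/2)*(-7)/(-4 - 12) + (-20 + 25))*31 = ((5/2)*(-7)/(-16) + 5)*31 = ((5/2)*(-1/16)*(-7) + 5)*31 = (35/32 + 5)*31 = (195/32)*31 = 6045/32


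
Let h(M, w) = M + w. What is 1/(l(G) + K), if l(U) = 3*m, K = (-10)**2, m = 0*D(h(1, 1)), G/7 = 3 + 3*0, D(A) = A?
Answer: 1/100 ≈ 0.010000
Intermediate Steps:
G = 21 (G = 7*(3 + 3*0) = 7*(3 + 0) = 7*3 = 21)
m = 0 (m = 0*(1 + 1) = 0*2 = 0)
K = 100
l(U) = 0 (l(U) = 3*0 = 0)
1/(l(G) + K) = 1/(0 + 100) = 1/100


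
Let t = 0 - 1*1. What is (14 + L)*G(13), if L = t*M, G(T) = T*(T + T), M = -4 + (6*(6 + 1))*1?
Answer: -8112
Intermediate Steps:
M = 38 (M = -4 + (6*7)*1 = -4 + 42*1 = -4 + 42 = 38)
G(T) = 2*T**2 (G(T) = T*(2*T) = 2*T**2)
t = -1 (t = 0 - 1 = -1)
L = -38 (L = -1*38 = -38)
(14 + L)*G(13) = (14 - 38)*(2*13**2) = -48*169 = -24*338 = -8112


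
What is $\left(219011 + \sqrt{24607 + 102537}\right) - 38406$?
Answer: $180605 + 2 \sqrt{31786} \approx 1.8096 \cdot 10^{5}$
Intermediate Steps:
$\left(219011 + \sqrt{24607 + 102537}\right) - 38406 = \left(219011 + \sqrt{127144}\right) - 38406 = \left(219011 + 2 \sqrt{31786}\right) - 38406 = 180605 + 2 \sqrt{31786}$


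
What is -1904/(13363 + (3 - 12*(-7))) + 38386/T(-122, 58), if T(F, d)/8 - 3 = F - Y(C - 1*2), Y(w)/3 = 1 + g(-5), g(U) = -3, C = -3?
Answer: -129503229/3039700 ≈ -42.604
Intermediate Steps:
Y(w) = -6 (Y(w) = 3*(1 - 3) = 3*(-2) = -6)
T(F, d) = 72 + 8*F (T(F, d) = 24 + 8*(F - 1*(-6)) = 24 + 8*(F + 6) = 24 + 8*(6 + F) = 24 + (48 + 8*F) = 72 + 8*F)
-1904/(13363 + (3 - 12*(-7))) + 38386/T(-122, 58) = -1904/(13363 + (3 - 12*(-7))) + 38386/(72 + 8*(-122)) = -1904/(13363 + (3 + 84)) + 38386/(72 - 976) = -1904/(13363 + 87) + 38386/(-904) = -1904/13450 + 38386*(-1/904) = -1904*1/13450 - 19193/452 = -952/6725 - 19193/452 = -129503229/3039700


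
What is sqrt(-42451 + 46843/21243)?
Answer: 5*I*sqrt(766226300370)/21243 ≈ 206.03*I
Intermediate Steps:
sqrt(-42451 + 46843/21243) = sqrt(-901739750/21243) = 5*I*sqrt(766226300370)/21243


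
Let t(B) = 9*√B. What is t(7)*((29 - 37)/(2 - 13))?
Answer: 72*√7/11 ≈ 17.318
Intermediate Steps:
t(7)*((29 - 37)/(2 - 13)) = (9*√7)*((29 - 37)/(2 - 13)) = (9*√7)*(-8/(-11)) = (9*√7)*(-8*(-1/11)) = (9*√7)*(8/11) = 72*√7/11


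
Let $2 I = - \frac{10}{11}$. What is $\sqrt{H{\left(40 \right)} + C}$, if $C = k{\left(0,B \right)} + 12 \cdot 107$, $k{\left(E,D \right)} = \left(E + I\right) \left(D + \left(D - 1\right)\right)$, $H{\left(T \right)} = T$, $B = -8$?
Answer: $\frac{\sqrt{161139}}{11} \approx 36.493$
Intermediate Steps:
$I = - \frac{5}{11}$ ($I = \frac{\left(-10\right) \frac{1}{11}}{2} = \frac{1}{2} \left(- \frac{10}{11}\right) = - \frac{5}{11} \approx -0.45455$)
$k{\left(E,D \right)} = \left(-1 + 2 D\right) \left(- \frac{5}{11} + E\right)$ ($k{\left(E,D \right)} = \left(E - \frac{5}{11}\right) \left(D + \left(D - 1\right)\right) = \left(- \frac{5}{11} + E\right) \left(D + \left(D - 1\right)\right) = \left(- \frac{5}{11} + E\right) \left(D + \left(-1 + D\right)\right) = \left(- \frac{5}{11} + E\right) \left(-1 + 2 D\right) = \left(-1 + 2 D\right) \left(- \frac{5}{11} + E\right)$)
$C = \frac{14209}{11}$ ($C = \left(\frac{5}{11} - 0 - - \frac{80}{11} + 2 \left(-8\right) 0\right) + 12 \cdot 107 = \left(\frac{5}{11} + 0 + \frac{80}{11} + 0\right) + 1284 = \frac{85}{11} + 1284 = \frac{14209}{11} \approx 1291.7$)
$\sqrt{H{\left(40 \right)} + C} = \sqrt{40 + \frac{14209}{11}} = \sqrt{\frac{14649}{11}} = \frac{\sqrt{161139}}{11}$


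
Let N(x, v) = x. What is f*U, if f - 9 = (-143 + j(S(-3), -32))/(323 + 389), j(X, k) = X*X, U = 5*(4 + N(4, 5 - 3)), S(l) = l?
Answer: 31370/89 ≈ 352.47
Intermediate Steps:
U = 40 (U = 5*(4 + 4) = 5*8 = 40)
j(X, k) = X²
f = 3137/356 (f = 9 + (-143 + (-3)²)/(323 + 389) = 9 + (-143 + 9)/712 = 9 - 134*1/712 = 9 - 67/356 = 3137/356 ≈ 8.8118)
f*U = (3137/356)*40 = 31370/89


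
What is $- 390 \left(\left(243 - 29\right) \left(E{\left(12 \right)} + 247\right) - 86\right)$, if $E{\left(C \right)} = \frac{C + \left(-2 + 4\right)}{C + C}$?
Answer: $-20629765$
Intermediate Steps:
$E{\left(C \right)} = \frac{2 + C}{2 C}$ ($E{\left(C \right)} = \frac{C + 2}{2 C} = \left(2 + C\right) \frac{1}{2 C} = \frac{2 + C}{2 C}$)
$- 390 \left(\left(243 - 29\right) \left(E{\left(12 \right)} + 247\right) - 86\right) = - 390 \left(\left(243 - 29\right) \left(\frac{2 + 12}{2 \cdot 12} + 247\right) - 86\right) = - 390 \left(214 \left(\frac{1}{2} \cdot \frac{1}{12} \cdot 14 + 247\right) - 86\right) = - 390 \left(214 \left(\frac{7}{12} + 247\right) - 86\right) = - 390 \left(214 \cdot \frac{2971}{12} - 86\right) = - 390 \left(\frac{317897}{6} - 86\right) = \left(-390\right) \frac{317381}{6} = -20629765$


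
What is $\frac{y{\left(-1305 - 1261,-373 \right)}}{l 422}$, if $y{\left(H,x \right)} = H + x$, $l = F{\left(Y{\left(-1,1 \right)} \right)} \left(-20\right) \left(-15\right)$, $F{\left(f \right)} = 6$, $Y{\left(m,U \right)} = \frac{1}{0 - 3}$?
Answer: $- \frac{2939}{759600} \approx -0.0038691$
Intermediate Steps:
$Y{\left(m,U \right)} = - \frac{1}{3}$ ($Y{\left(m,U \right)} = \frac{1}{-3} = - \frac{1}{3}$)
$l = 1800$ ($l = 6 \left(-20\right) \left(-15\right) = \left(-120\right) \left(-15\right) = 1800$)
$\frac{y{\left(-1305 - 1261,-373 \right)}}{l 422} = \frac{\left(-1305 - 1261\right) - 373}{1800 \cdot 422} = \frac{\left(-1305 - 1261\right) - 373}{759600} = \left(-2566 - 373\right) \frac{1}{759600} = \left(-2939\right) \frac{1}{759600} = - \frac{2939}{759600}$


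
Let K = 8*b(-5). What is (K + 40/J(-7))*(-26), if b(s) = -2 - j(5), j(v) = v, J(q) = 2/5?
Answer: -1144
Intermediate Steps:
J(q) = ⅖ (J(q) = 2*(⅕) = ⅖)
b(s) = -7 (b(s) = -2 - 1*5 = -2 - 5 = -7)
K = -56 (K = 8*(-7) = -56)
(K + 40/J(-7))*(-26) = (-56 + 40/(⅖))*(-26) = (-56 + 40*(5/2))*(-26) = (-56 + 100)*(-26) = 44*(-26) = -1144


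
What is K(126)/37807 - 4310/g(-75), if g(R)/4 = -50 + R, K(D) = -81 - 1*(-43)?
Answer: 16292917/1890350 ≈ 8.6190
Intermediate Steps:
K(D) = -38 (K(D) = -81 + 43 = -38)
g(R) = -200 + 4*R (g(R) = 4*(-50 + R) = -200 + 4*R)
K(126)/37807 - 4310/g(-75) = -38/37807 - 4310/(-200 + 4*(-75)) = -38*1/37807 - 4310/(-200 - 300) = -38/37807 - 4310/(-500) = -38/37807 - 4310*(-1/500) = -38/37807 + 431/50 = 16292917/1890350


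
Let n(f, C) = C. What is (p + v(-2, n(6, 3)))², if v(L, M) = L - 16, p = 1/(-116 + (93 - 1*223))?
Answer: 19616041/60516 ≈ 324.15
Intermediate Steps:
p = -1/246 (p = 1/(-116 + (93 - 223)) = 1/(-116 - 130) = 1/(-246) = -1/246 ≈ -0.0040650)
v(L, M) = -16 + L
(p + v(-2, n(6, 3)))² = (-1/246 + (-16 - 2))² = (-1/246 - 18)² = (-4429/246)² = 19616041/60516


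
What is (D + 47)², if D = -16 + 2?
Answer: 1089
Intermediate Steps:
D = -14
(D + 47)² = (-14 + 47)² = 33² = 1089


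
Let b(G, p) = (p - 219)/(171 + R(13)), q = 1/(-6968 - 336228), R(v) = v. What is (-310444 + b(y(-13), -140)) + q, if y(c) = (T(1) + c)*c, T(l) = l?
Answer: -4901015196991/15787016 ≈ -3.1045e+5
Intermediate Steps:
y(c) = c*(1 + c) (y(c) = (1 + c)*c = c*(1 + c))
q = -1/343196 (q = 1/(-343196) = -1/343196 ≈ -2.9138e-6)
b(G, p) = -219/184 + p/184 (b(G, p) = (p - 219)/(171 + 13) = (-219 + p)/184 = (-219 + p)*(1/184) = -219/184 + p/184)
(-310444 + b(y(-13), -140)) + q = (-310444 + (-219/184 + (1/184)*(-140))) - 1/343196 = (-310444 + (-219/184 - 35/46)) - 1/343196 = (-310444 - 359/184) - 1/343196 = -57122055/184 - 1/343196 = -4901015196991/15787016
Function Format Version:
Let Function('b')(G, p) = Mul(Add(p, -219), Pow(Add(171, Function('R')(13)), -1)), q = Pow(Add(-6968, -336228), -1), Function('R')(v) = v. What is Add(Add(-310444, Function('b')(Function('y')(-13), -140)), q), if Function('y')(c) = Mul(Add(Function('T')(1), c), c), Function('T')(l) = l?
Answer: Rational(-4901015196991, 15787016) ≈ -3.1045e+5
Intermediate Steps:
Function('y')(c) = Mul(c, Add(1, c)) (Function('y')(c) = Mul(Add(1, c), c) = Mul(c, Add(1, c)))
q = Rational(-1, 343196) (q = Pow(-343196, -1) = Rational(-1, 343196) ≈ -2.9138e-6)
Function('b')(G, p) = Add(Rational(-219, 184), Mul(Rational(1, 184), p)) (Function('b')(G, p) = Mul(Add(p, -219), Pow(Add(171, 13), -1)) = Mul(Add(-219, p), Pow(184, -1)) = Mul(Add(-219, p), Rational(1, 184)) = Add(Rational(-219, 184), Mul(Rational(1, 184), p)))
Add(Add(-310444, Function('b')(Function('y')(-13), -140)), q) = Add(Add(-310444, Add(Rational(-219, 184), Mul(Rational(1, 184), -140))), Rational(-1, 343196)) = Add(Add(-310444, Add(Rational(-219, 184), Rational(-35, 46))), Rational(-1, 343196)) = Add(Add(-310444, Rational(-359, 184)), Rational(-1, 343196)) = Add(Rational(-57122055, 184), Rational(-1, 343196)) = Rational(-4901015196991, 15787016)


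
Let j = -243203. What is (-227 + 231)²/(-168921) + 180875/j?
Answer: -30557477123/41082093963 ≈ -0.74381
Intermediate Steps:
(-227 + 231)²/(-168921) + 180875/j = (-227 + 231)²/(-168921) + 180875/(-243203) = 4²*(-1/168921) + 180875*(-1/243203) = 16*(-1/168921) - 180875/243203 = -16/168921 - 180875/243203 = -30557477123/41082093963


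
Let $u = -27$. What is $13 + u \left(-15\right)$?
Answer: $418$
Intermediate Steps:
$13 + u \left(-15\right) = 13 - -405 = 13 + 405 = 418$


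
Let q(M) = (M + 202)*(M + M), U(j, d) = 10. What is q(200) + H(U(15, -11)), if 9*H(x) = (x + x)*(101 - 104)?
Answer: 482380/3 ≈ 1.6079e+5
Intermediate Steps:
H(x) = -2*x/3 (H(x) = ((x + x)*(101 - 104))/9 = ((2*x)*(-3))/9 = (-6*x)/9 = -2*x/3)
q(M) = 2*M*(202 + M) (q(M) = (202 + M)*(2*M) = 2*M*(202 + M))
q(200) + H(U(15, -11)) = 2*200*(202 + 200) - 2/3*10 = 2*200*402 - 20/3 = 160800 - 20/3 = 482380/3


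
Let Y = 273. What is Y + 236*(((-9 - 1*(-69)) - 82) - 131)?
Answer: -35835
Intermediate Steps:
Y + 236*(((-9 - 1*(-69)) - 82) - 131) = 273 + 236*(((-9 - 1*(-69)) - 82) - 131) = 273 + 236*(((-9 + 69) - 82) - 131) = 273 + 236*((60 - 82) - 131) = 273 + 236*(-22 - 131) = 273 + 236*(-153) = 273 - 36108 = -35835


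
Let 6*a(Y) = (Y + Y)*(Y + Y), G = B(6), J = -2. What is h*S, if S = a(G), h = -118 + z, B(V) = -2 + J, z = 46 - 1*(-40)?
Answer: -1024/3 ≈ -341.33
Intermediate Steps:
z = 86 (z = 46 + 40 = 86)
B(V) = -4 (B(V) = -2 - 2 = -4)
h = -32 (h = -118 + 86 = -32)
G = -4
a(Y) = 2*Y²/3 (a(Y) = ((Y + Y)*(Y + Y))/6 = ((2*Y)*(2*Y))/6 = (4*Y²)/6 = 2*Y²/3)
S = 32/3 (S = (⅔)*(-4)² = (⅔)*16 = 32/3 ≈ 10.667)
h*S = -32*32/3 = -1024/3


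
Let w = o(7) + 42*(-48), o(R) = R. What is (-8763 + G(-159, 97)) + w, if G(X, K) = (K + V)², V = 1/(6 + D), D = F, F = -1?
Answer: -33104/25 ≈ -1324.2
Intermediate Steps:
D = -1
V = ⅕ (V = 1/(6 - 1) = 1/5 = ⅕ ≈ 0.20000)
G(X, K) = (⅕ + K)² (G(X, K) = (K + ⅕)² = (⅕ + K)²)
w = -2009 (w = 7 + 42*(-48) = 7 - 2016 = -2009)
(-8763 + G(-159, 97)) + w = (-8763 + (1 + 5*97)²/25) - 2009 = (-8763 + (1 + 485)²/25) - 2009 = (-8763 + (1/25)*486²) - 2009 = (-8763 + (1/25)*236196) - 2009 = (-8763 + 236196/25) - 2009 = 17121/25 - 2009 = -33104/25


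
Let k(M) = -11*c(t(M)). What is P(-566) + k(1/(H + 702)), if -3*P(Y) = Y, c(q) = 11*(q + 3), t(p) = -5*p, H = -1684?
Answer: -515401/2946 ≈ -174.95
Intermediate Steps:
c(q) = 33 + 11*q (c(q) = 11*(3 + q) = 33 + 11*q)
P(Y) = -Y/3
k(M) = -363 + 605*M (k(M) = -11*(33 + 11*(-5*M)) = -11*(33 - 55*M) = -363 + 605*M)
P(-566) + k(1/(H + 702)) = -⅓*(-566) + (-363 + 605/(-1684 + 702)) = 566/3 + (-363 + 605/(-982)) = 566/3 + (-363 + 605*(-1/982)) = 566/3 + (-363 - 605/982) = 566/3 - 357071/982 = -515401/2946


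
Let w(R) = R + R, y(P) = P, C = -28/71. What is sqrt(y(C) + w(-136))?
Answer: 2*I*sqrt(343285)/71 ≈ 16.504*I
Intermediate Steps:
C = -28/71 (C = -28*1/71 = -28/71 ≈ -0.39437)
w(R) = 2*R
sqrt(y(C) + w(-136)) = sqrt(-28/71 + 2*(-136)) = sqrt(-28/71 - 272) = sqrt(-19340/71) = 2*I*sqrt(343285)/71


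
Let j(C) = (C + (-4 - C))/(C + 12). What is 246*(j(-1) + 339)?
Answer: 916350/11 ≈ 83305.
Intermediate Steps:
j(C) = -4/(12 + C)
246*(j(-1) + 339) = 246*(-4/(12 - 1) + 339) = 246*(-4/11 + 339) = 246*(3725/11) = 916350/11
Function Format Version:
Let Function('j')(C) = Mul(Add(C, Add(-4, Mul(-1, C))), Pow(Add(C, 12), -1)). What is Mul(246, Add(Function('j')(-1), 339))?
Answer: Rational(916350, 11) ≈ 83305.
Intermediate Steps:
Function('j')(C) = Mul(-4, Pow(Add(12, C), -1))
Mul(246, Add(Function('j')(-1), 339)) = Mul(246, Add(Mul(-4, Pow(Add(12, -1), -1)), 339)) = Mul(246, Add(Mul(-4, Pow(11, -1)), 339)) = Mul(246, Add(Mul(-4, Rational(1, 11)), 339)) = Mul(246, Add(Rational(-4, 11), 339)) = Mul(246, Rational(3725, 11)) = Rational(916350, 11)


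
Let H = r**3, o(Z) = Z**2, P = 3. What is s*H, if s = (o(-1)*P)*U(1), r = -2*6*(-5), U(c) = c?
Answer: 648000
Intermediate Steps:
r = 60 (r = -12*(-5) = 60)
H = 216000 (H = 60**3 = 216000)
s = 3 (s = ((-1)**2*3)*1 = (1*3)*1 = 3*1 = 3)
s*H = 3*216000 = 648000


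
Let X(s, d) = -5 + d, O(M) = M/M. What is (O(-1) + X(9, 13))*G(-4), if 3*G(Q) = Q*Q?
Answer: 48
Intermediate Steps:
O(M) = 1
G(Q) = Q**2/3 (G(Q) = (Q*Q)/3 = Q**2/3)
(O(-1) + X(9, 13))*G(-4) = (1 + (-5 + 13))*((1/3)*(-4)**2) = (1 + 8)*((1/3)*16) = 9*(16/3) = 48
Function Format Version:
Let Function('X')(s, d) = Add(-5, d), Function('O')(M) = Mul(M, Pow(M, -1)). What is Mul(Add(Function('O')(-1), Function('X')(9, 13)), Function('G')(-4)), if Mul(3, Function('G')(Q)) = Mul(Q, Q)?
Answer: 48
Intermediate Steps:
Function('O')(M) = 1
Function('G')(Q) = Mul(Rational(1, 3), Pow(Q, 2)) (Function('G')(Q) = Mul(Rational(1, 3), Mul(Q, Q)) = Mul(Rational(1, 3), Pow(Q, 2)))
Mul(Add(Function('O')(-1), Function('X')(9, 13)), Function('G')(-4)) = Mul(Add(1, Add(-5, 13)), Mul(Rational(1, 3), Pow(-4, 2))) = Mul(Add(1, 8), Mul(Rational(1, 3), 16)) = Mul(9, Rational(16, 3)) = 48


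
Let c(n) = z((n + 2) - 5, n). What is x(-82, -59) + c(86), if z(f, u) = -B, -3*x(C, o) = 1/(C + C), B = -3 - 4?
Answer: 3445/492 ≈ 7.0020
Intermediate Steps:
B = -7
x(C, o) = -1/(6*C) (x(C, o) = -1/(3*(C + C)) = -1/(2*C)/3 = -1/(6*C))
z(f, u) = 7 (z(f, u) = -1*(-7) = 7)
c(n) = 7
x(-82, -59) + c(86) = -⅙/(-82) + 7 = -⅙*(-1/82) + 7 = 1/492 + 7 = 3445/492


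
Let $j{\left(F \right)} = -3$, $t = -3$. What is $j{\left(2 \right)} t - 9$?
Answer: $0$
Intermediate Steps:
$j{\left(2 \right)} t - 9 = \left(-3\right) \left(-3\right) - 9 = 9 - 9 = 0$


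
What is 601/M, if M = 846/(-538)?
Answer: -161669/423 ≈ -382.20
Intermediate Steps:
M = -423/269 (M = 846*(-1/538) = -423/269 ≈ -1.5725)
601/M = 601/(-423/269) = 601*(-269/423) = -161669/423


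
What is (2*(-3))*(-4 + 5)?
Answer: -6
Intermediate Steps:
(2*(-3))*(-4 + 5) = -6*1 = -6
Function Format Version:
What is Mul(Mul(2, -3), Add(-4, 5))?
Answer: -6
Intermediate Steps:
Mul(Mul(2, -3), Add(-4, 5)) = Mul(-6, 1) = -6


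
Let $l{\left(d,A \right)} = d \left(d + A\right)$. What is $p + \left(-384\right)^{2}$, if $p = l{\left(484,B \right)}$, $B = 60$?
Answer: $410752$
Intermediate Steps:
$l{\left(d,A \right)} = d \left(A + d\right)$
$p = 263296$ ($p = 484 \left(60 + 484\right) = 484 \cdot 544 = 263296$)
$p + \left(-384\right)^{2} = 263296 + \left(-384\right)^{2} = 263296 + 147456 = 410752$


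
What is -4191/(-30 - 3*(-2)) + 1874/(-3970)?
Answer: 2765549/15880 ≈ 174.15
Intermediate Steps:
-4191/(-30 - 3*(-2)) + 1874/(-3970) = -4191/(-30 + 6) + 1874*(-1/3970) = -4191/(-24) - 937/1985 = -4191*(-1/24) - 937/1985 = 1397/8 - 937/1985 = 2765549/15880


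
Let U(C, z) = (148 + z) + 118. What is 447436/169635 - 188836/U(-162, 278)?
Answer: -467496907/1357080 ≈ -344.49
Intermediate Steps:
U(C, z) = 266 + z
447436/169635 - 188836/U(-162, 278) = 447436/169635 - 188836/(266 + 278) = 447436*(1/169635) - 188836/544 = 447436/169635 - 188836*1/544 = 447436/169635 - 2777/8 = -467496907/1357080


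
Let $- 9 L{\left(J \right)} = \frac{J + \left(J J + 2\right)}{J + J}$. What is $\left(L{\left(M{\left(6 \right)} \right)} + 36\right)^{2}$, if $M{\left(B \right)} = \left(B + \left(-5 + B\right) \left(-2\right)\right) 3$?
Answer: $\frac{14508481}{11664} \approx 1243.9$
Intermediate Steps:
$M{\left(B \right)} = 30 - 3 B$ ($M{\left(B \right)} = \left(B - \left(-10 + 2 B\right)\right) 3 = \left(10 - B\right) 3 = 30 - 3 B$)
$L{\left(J \right)} = - \frac{2 + J + J^{2}}{18 J}$ ($L{\left(J \right)} = - \frac{\left(J + \left(J J + 2\right)\right) \frac{1}{J + J}}{9} = - \frac{\left(J + \left(J^{2} + 2\right)\right) \frac{1}{2 J}}{9} = - \frac{\left(J + \left(2 + J^{2}\right)\right) \frac{1}{2 J}}{9} = - \frac{\left(2 + J + J^{2}\right) \frac{1}{2 J}}{9} = - \frac{\frac{1}{2} \frac{1}{J} \left(2 + J + J^{2}\right)}{9} = - \frac{2 + J + J^{2}}{18 J}$)
$\left(L{\left(M{\left(6 \right)} \right)} + 36\right)^{2} = \left(\frac{-2 - \left(30 - 18\right) \left(1 + \left(30 - 18\right)\right)}{18 \left(30 - 18\right)} + 36\right)^{2} = \left(\frac{-2 - 12 \left(1 + 12\right)}{18 \cdot 12} + 36\right)^{2} = \left(\frac{1}{18} \cdot \frac{1}{12} \left(-2 - 12 \cdot 13\right) + 36\right)^{2} = \left(\frac{1}{18} \cdot \frac{1}{12} \left(-2 - 156\right) + 36\right)^{2} = \left(\frac{1}{18} \cdot \frac{1}{12} \left(-158\right) + 36\right)^{2} = \left(- \frac{79}{108} + 36\right)^{2} = \left(\frac{3809}{108}\right)^{2} = \frac{14508481}{11664}$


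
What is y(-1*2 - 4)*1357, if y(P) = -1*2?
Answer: -2714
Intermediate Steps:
y(P) = -2
y(-1*2 - 4)*1357 = -2*1357 = -2714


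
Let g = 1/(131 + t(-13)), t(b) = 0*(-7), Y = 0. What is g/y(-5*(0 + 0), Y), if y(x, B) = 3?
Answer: 1/393 ≈ 0.0025445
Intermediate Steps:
t(b) = 0
g = 1/131 (g = 1/(131 + 0) = 1/131 ≈ 0.0076336)
g/y(-5*(0 + 0), Y) = (1/131)/3 = (1/131)*(⅓) = 1/393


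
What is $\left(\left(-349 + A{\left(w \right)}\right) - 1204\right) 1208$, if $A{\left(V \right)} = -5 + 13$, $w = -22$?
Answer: $-1866360$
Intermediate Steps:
$A{\left(V \right)} = 8$
$\left(\left(-349 + A{\left(w \right)}\right) - 1204\right) 1208 = \left(\left(-349 + 8\right) - 1204\right) 1208 = \left(-341 - 1204\right) 1208 = \left(-1545\right) 1208 = -1866360$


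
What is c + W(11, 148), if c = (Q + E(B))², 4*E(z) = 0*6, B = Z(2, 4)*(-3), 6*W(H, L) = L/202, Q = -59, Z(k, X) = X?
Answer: 1054780/303 ≈ 3481.1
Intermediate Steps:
W(H, L) = L/1212 (W(H, L) = (L/202)/6 = L/1212)
B = -12 (B = 4*(-3) = -12)
E(z) = 0 (E(z) = (0*6)/4 = (¼)*0 = 0)
c = 3481 (c = (-59 + 0)² = (-59)² = 3481)
c + W(11, 148) = 3481 + (1/1212)*148 = 3481 + 37/303 = 1054780/303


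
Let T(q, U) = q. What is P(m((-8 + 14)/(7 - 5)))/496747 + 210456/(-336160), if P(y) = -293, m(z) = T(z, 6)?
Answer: -13080235189/20873308940 ≈ -0.62665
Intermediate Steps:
m(z) = z
P(m((-8 + 14)/(7 - 5)))/496747 + 210456/(-336160) = -293/496747 + 210456/(-336160) = -293*1/496747 + 210456*(-1/336160) = -293/496747 - 26307/42020 = -13080235189/20873308940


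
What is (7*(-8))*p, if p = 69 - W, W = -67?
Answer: -7616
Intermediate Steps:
p = 136 (p = 69 - 1*(-67) = 69 + 67 = 136)
(7*(-8))*p = (7*(-8))*136 = -56*136 = -7616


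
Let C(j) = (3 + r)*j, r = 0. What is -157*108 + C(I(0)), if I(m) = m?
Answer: -16956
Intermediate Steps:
C(j) = 3*j (C(j) = (3 + 0)*j = 3*j)
-157*108 + C(I(0)) = -157*108 + 3*0 = -16956 + 0 = -16956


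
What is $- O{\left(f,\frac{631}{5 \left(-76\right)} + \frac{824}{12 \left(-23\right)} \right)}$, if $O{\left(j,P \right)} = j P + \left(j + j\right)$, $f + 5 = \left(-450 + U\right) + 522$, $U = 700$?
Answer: $\frac{53213693}{26220} \approx 2029.5$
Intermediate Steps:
$f = 767$ ($f = -5 + \left(\left(-450 + 700\right) + 522\right) = -5 + \left(250 + 522\right) = -5 + 772 = 767$)
$O{\left(j,P \right)} = 2 j + P j$ ($O{\left(j,P \right)} = P j + 2 j = 2 j + P j$)
$- O{\left(f,\frac{631}{5 \left(-76\right)} + \frac{824}{12 \left(-23\right)} \right)} = - 767 \left(2 + \left(\frac{631}{5 \left(-76\right)} + \frac{824}{12 \left(-23\right)}\right)\right) = - 767 \left(2 + \left(\frac{631}{-380} + \frac{824}{-276}\right)\right) = - 767 \left(2 + \left(631 \left(- \frac{1}{380}\right) + 824 \left(- \frac{1}{276}\right)\right)\right) = - 767 \left(2 - \frac{121819}{26220}\right) = - \frac{767 \left(-69379\right)}{26220} = \left(-1\right) \left(- \frac{53213693}{26220}\right) = \frac{53213693}{26220}$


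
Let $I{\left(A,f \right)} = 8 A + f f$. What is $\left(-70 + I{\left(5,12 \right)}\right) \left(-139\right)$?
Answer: $-15846$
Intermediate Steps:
$I{\left(A,f \right)} = f^{2} + 8 A$ ($I{\left(A,f \right)} = 8 A + f^{2} = f^{2} + 8 A$)
$\left(-70 + I{\left(5,12 \right)}\right) \left(-139\right) = \left(-70 + \left(12^{2} + 8 \cdot 5\right)\right) \left(-139\right) = \left(-70 + \left(144 + 40\right)\right) \left(-139\right) = \left(-70 + 184\right) \left(-139\right) = 114 \left(-139\right) = -15846$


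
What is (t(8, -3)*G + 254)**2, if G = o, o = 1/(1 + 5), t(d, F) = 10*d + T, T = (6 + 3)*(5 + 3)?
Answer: 702244/9 ≈ 78027.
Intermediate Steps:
T = 72 (T = 9*8 = 72)
t(d, F) = 72 + 10*d (t(d, F) = 10*d + 72 = 72 + 10*d)
o = 1/6 ≈ 0.16667
G = 1/6 ≈ 0.16667
(t(8, -3)*G + 254)**2 = ((72 + 10*8)*(1/6) + 254)**2 = ((72 + 80)*(1/6) + 254)**2 = (152*(1/6) + 254)**2 = (76/3 + 254)**2 = (838/3)**2 = 702244/9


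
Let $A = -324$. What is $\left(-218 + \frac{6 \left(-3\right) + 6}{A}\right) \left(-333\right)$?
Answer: $\frac{217745}{3} \approx 72582.0$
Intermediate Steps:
$\left(-218 + \frac{6 \left(-3\right) + 6}{A}\right) \left(-333\right) = \left(-218 + \frac{6 \left(-3\right) + 6}{-324}\right) \left(-333\right) = \left(-218 + \left(-18 + 6\right) \left(- \frac{1}{324}\right)\right) \left(-333\right) = \left(-218 - - \frac{1}{27}\right) \left(-333\right) = \left(-218 + \frac{1}{27}\right) \left(-333\right) = \left(- \frac{5885}{27}\right) \left(-333\right) = \frac{217745}{3}$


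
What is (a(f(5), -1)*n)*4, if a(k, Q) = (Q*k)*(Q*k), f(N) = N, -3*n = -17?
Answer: 1700/3 ≈ 566.67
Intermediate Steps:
n = 17/3 (n = -⅓*(-17) = 17/3 ≈ 5.6667)
a(k, Q) = Q²*k²
(a(f(5), -1)*n)*4 = (((-1)²*5²)*(17/3))*4 = ((1*25)*(17/3))*4 = (25*(17/3))*4 = (425/3)*4 = 1700/3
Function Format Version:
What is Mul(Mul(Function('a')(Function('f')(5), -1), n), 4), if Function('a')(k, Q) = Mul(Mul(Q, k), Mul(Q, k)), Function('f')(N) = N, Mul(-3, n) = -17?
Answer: Rational(1700, 3) ≈ 566.67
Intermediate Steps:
n = Rational(17, 3) (n = Mul(Rational(-1, 3), -17) = Rational(17, 3) ≈ 5.6667)
Function('a')(k, Q) = Mul(Pow(Q, 2), Pow(k, 2))
Mul(Mul(Function('a')(Function('f')(5), -1), n), 4) = Mul(Mul(Mul(Pow(-1, 2), Pow(5, 2)), Rational(17, 3)), 4) = Mul(Mul(Mul(1, 25), Rational(17, 3)), 4) = Mul(Mul(25, Rational(17, 3)), 4) = Mul(Rational(425, 3), 4) = Rational(1700, 3)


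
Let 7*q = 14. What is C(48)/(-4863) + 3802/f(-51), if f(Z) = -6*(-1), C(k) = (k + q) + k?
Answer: 1027141/1621 ≈ 633.65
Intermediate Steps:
q = 2 (q = (1/7)*14 = 2)
C(k) = 2 + 2*k (C(k) = (k + 2) + k = (2 + k) + k = 2 + 2*k)
f(Z) = 6
C(48)/(-4863) + 3802/f(-51) = (2 + 2*48)/(-4863) + 3802/6 = (2 + 96)*(-1/4863) + 3802*(1/6) = 98*(-1/4863) + 1901/3 = -98/4863 + 1901/3 = 1027141/1621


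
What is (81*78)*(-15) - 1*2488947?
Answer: -2583717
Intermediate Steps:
(81*78)*(-15) - 1*2488947 = 6318*(-15) - 2488947 = -94770 - 2488947 = -2583717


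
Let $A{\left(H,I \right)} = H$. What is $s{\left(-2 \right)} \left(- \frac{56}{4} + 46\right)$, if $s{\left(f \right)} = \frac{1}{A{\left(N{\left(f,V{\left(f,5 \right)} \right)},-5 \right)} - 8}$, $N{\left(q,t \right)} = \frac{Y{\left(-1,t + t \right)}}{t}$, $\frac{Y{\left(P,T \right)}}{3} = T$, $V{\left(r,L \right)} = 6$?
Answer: $-16$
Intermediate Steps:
$Y{\left(P,T \right)} = 3 T$
$N{\left(q,t \right)} = 6$ ($N{\left(q,t \right)} = \frac{3 \left(t + t\right)}{t} = \frac{3 \cdot 2 t}{t} = \frac{6 t}{t} = 6$)
$s{\left(f \right)} = - \frac{1}{2}$ ($s{\left(f \right)} = \frac{1}{6 - 8} = \frac{1}{-2} = - \frac{1}{2}$)
$s{\left(-2 \right)} \left(- \frac{56}{4} + 46\right) = - \frac{- \frac{56}{4} + 46}{2} = - \frac{\left(-1\right) 14 + 46}{2} = - \frac{-14 + 46}{2} = \left(- \frac{1}{2}\right) 32 = -16$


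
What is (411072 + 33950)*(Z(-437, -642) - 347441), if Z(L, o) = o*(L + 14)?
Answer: -33766044250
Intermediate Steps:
Z(L, o) = o*(14 + L)
(411072 + 33950)*(Z(-437, -642) - 347441) = (411072 + 33950)*(-642*(14 - 437) - 347441) = 445022*(-642*(-423) - 347441) = 445022*(271566 - 347441) = 445022*(-75875) = -33766044250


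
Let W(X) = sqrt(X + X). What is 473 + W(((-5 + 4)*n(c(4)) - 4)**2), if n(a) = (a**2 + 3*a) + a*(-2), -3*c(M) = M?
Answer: 473 + 40*sqrt(2)/9 ≈ 479.29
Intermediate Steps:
c(M) = -M/3
n(a) = a + a**2 (n(a) = (a**2 + 3*a) - 2*a = a + a**2)
W(X) = sqrt(2)*sqrt(X) (W(X) = sqrt(2*X) = sqrt(2)*sqrt(X))
473 + W(((-5 + 4)*n(c(4)) - 4)**2) = 473 + sqrt(2)*sqrt(((-5 + 4)*((-1/3*4)*(1 - 1/3*4)) - 4)**2) = 473 + sqrt(2)*sqrt((-(-4)*(1 - 4/3)/3 - 4)**2) = 473 + sqrt(2)*sqrt((-(-4)*(-1)/(3*3) - 4)**2) = 473 + sqrt(2)*sqrt((-1*4/9 - 4)**2) = 473 + sqrt(2)*sqrt((-4/9 - 4)**2) = 473 + sqrt(2)*sqrt((-40/9)**2) = 473 + sqrt(2)*sqrt(1600/81) = 473 + sqrt(2)*(40/9) = 473 + 40*sqrt(2)/9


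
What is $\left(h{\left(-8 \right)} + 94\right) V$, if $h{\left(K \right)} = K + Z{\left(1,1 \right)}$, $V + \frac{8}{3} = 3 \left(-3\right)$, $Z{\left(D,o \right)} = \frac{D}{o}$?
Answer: $-1015$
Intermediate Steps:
$V = - \frac{35}{3}$ ($V = - \frac{8}{3} + 3 \left(-3\right) = - \frac{8}{3} - 9 = - \frac{35}{3} \approx -11.667$)
$h{\left(K \right)} = 1 + K$ ($h{\left(K \right)} = K + 1 \cdot 1^{-1} = K + 1 \cdot 1 = K + 1 = 1 + K$)
$\left(h{\left(-8 \right)} + 94\right) V = \left(\left(1 - 8\right) + 94\right) \left(- \frac{35}{3}\right) = \left(-7 + 94\right) \left(- \frac{35}{3}\right) = 87 \left(- \frac{35}{3}\right) = -1015$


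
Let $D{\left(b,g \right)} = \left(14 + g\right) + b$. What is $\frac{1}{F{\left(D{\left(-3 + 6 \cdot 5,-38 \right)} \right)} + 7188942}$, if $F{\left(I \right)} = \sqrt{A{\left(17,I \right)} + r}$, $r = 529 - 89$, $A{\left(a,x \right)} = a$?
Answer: $\frac{7188942}{51680887078907} - \frac{\sqrt{457}}{51680887078907} \approx 1.391 \cdot 10^{-7}$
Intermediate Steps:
$r = 440$
$D{\left(b,g \right)} = 14 + b + g$
$F{\left(I \right)} = \sqrt{457}$ ($F{\left(I \right)} = \sqrt{17 + 440} = \sqrt{457}$)
$\frac{1}{F{\left(D{\left(-3 + 6 \cdot 5,-38 \right)} \right)} + 7188942} = \frac{1}{\sqrt{457} + 7188942} = \frac{1}{7188942 + \sqrt{457}}$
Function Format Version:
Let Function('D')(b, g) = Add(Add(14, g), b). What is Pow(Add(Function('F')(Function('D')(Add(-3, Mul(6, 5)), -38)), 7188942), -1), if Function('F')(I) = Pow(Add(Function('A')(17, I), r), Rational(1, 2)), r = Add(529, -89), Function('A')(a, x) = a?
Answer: Add(Rational(7188942, 51680887078907), Mul(Rational(-1, 51680887078907), Pow(457, Rational(1, 2)))) ≈ 1.3910e-7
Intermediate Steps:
r = 440
Function('D')(b, g) = Add(14, b, g)
Function('F')(I) = Pow(457, Rational(1, 2)) (Function('F')(I) = Pow(Add(17, 440), Rational(1, 2)) = Pow(457, Rational(1, 2)))
Pow(Add(Function('F')(Function('D')(Add(-3, Mul(6, 5)), -38)), 7188942), -1) = Pow(Add(Pow(457, Rational(1, 2)), 7188942), -1) = Pow(Add(7188942, Pow(457, Rational(1, 2))), -1)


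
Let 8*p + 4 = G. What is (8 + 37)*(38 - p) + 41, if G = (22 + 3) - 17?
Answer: 3457/2 ≈ 1728.5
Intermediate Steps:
G = 8 (G = 25 - 17 = 8)
p = ½ (p = -½ + (⅛)*8 = -½ + 1 = ½ ≈ 0.50000)
(8 + 37)*(38 - p) + 41 = (8 + 37)*(38 - 1*½) + 41 = 45*(38 - ½) + 41 = 45*(75/2) + 41 = 3375/2 + 41 = 3457/2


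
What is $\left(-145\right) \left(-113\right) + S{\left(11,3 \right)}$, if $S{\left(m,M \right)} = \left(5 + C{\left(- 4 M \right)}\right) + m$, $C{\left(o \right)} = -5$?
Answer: $16396$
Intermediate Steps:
$S{\left(m,M \right)} = m$ ($S{\left(m,M \right)} = \left(5 - 5\right) + m = 0 + m = m$)
$\left(-145\right) \left(-113\right) + S{\left(11,3 \right)} = \left(-145\right) \left(-113\right) + 11 = 16385 + 11 = 16396$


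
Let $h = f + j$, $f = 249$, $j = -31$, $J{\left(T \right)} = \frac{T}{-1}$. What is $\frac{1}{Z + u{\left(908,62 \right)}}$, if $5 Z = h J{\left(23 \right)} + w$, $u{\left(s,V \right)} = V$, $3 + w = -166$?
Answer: $- \frac{5}{4873} \approx -0.0010261$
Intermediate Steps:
$J{\left(T \right)} = - T$ ($J{\left(T \right)} = T \left(-1\right) = - T$)
$h = 218$ ($h = 249 - 31 = 218$)
$w = -169$ ($w = -3 - 166 = -169$)
$Z = - \frac{5183}{5}$ ($Z = \frac{218 \left(\left(-1\right) 23\right) - 169}{5} = \frac{218 \left(-23\right) - 169}{5} = \frac{-5014 - 169}{5} = \frac{1}{5} \left(-5183\right) = - \frac{5183}{5} \approx -1036.6$)
$\frac{1}{Z + u{\left(908,62 \right)}} = \frac{1}{- \frac{5183}{5} + 62} = \frac{1}{- \frac{4873}{5}} = - \frac{5}{4873}$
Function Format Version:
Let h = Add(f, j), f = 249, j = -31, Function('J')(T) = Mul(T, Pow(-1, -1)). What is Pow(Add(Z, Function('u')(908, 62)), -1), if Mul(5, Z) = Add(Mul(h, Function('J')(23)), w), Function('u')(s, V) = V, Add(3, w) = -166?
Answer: Rational(-5, 4873) ≈ -0.0010261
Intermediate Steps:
Function('J')(T) = Mul(-1, T) (Function('J')(T) = Mul(T, -1) = Mul(-1, T))
h = 218 (h = Add(249, -31) = 218)
w = -169 (w = Add(-3, -166) = -169)
Z = Rational(-5183, 5) (Z = Mul(Rational(1, 5), Add(Mul(218, Mul(-1, 23)), -169)) = Mul(Rational(1, 5), Add(Mul(218, -23), -169)) = Mul(Rational(1, 5), Add(-5014, -169)) = Mul(Rational(1, 5), -5183) = Rational(-5183, 5) ≈ -1036.6)
Pow(Add(Z, Function('u')(908, 62)), -1) = Pow(Add(Rational(-5183, 5), 62), -1) = Pow(Rational(-4873, 5), -1) = Rational(-5, 4873)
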